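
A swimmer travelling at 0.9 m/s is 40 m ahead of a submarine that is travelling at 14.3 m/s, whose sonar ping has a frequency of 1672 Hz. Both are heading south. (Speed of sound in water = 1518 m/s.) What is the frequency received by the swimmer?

The swimmer is ahead, so the submarine is moving toward it while the swimmer is moving away from the submarine.
Both move, so f' = f · (v − v_o)/(v − v_s).
f' = 1672 × (1518 − 0.9)/(1518 − 14.3) = 1672 × 1517.1/1503.7 ≈ 1687 Hz.

1687 Hz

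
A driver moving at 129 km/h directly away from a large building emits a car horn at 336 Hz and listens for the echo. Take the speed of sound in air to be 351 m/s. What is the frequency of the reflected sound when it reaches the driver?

274 Hz

129 km/h = 35.83 m/s.
The large building receives the sound from a moving source: f₁ = f₀ · v/(v + v_e) = 336 × 351/386.83 ≈ 305 Hz.
On the return leg the driver is a moving observer: f₂ = f₁ · (v − v_e)/v = 305 × 315.17/351 ≈ 274 Hz.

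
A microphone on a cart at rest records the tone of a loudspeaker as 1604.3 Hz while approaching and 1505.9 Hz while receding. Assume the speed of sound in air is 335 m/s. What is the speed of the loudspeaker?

10.6 m/s

f₁/f₂ = (v + v_s)/(v − v_s), so v_s = v · (f₁ − f₂)/(f₁ + f₂).
v_s = 335 × (1604.3 − 1505.9)/(1604.3 + 1505.9) = 335 × 98.4/3110.2 ≈ 10.6 m/s.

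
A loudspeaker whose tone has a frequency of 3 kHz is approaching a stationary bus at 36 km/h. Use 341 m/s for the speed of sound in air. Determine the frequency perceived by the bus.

36 km/h = 10 m/s.
Only the source moves, toward the listener, so f' = f · v/(v − v_s).
f' = 3 × 341/(341 − 10) = 3 × 341/331 ≈ 3.09 kHz.

3.09 kHz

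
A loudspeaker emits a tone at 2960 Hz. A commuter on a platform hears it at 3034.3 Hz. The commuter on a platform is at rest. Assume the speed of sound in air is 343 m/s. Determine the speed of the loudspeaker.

f' > f, so the loudspeaker is approaching.
f' = f · v/(v − v_s) ⇒ v_s = v · |1 − f/f'|.
v_s = 343 × |1 − 2960/3034.3| = 343 × 0.02449 ≈ 8.4 m/s.

8.4 m/s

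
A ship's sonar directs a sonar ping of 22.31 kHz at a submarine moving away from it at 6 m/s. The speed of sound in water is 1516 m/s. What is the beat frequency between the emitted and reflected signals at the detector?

At the submarine (a moving observer), f₁ = f₀ · (v − u)/v = 22.31 × 1510/1516 ≈ 22.2217 kHz.
On reflection it acts as a source moving away from the stationary detector: f₂ = f₁ · v/(v + u) = 22.2217 × 1516/1522 ≈ 22.1341 kHz.
Beat frequency (with f₀ = 22310 Hz): |f₂ − f₀| = 2u·f₀/(v + u) = 2 × 6 × 22310/1522 ≈ 176 Hz.

176 Hz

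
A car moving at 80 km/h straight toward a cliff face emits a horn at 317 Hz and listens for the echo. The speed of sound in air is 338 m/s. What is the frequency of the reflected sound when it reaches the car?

80 km/h = 22.22 m/s.
The cliff face receives the sound from a moving source: f₁ = f₀ · v/(v − v_e) = 317 × 338/315.78 ≈ 339 Hz.
On the return leg the car is a moving observer: f₂ = f₁ · (v + v_e)/v = 339 × 360.22/338 ≈ 362 Hz.
Equivalently f₂ = f₀ · (v + v_e)/(v − v_e).

362 Hz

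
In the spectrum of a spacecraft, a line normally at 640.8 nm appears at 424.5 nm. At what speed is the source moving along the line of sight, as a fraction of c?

0.390c

λ'/λ₀ = 0.6625 < 1 (blueshift), so the source is approaching.
λ'/λ₀ = √((1 − β)/(1 + β)) for an approaching source ⇒ β = (1 − r²)/(1 + r²) with r = λ'/λ₀.
β = (1 − 0.4388)/(1 + 0.4388) ≈ 0.390.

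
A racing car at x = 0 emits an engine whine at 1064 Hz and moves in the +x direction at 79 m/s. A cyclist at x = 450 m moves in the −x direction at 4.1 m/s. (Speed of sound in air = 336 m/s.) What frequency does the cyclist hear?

1408 Hz

The observer lies on the +x side, so the source is heading toward the observer and the observer is heading toward the source.
General Doppler shift: f' = f · (v + v_o)/(v − v_s).
f' = 1064 × (336 + 4.1)/(336 − 79) = 1064 × 340.1/257 ≈ 1408 Hz.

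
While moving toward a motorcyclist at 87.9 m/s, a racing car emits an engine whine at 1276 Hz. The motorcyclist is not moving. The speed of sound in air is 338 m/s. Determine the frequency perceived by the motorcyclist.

Only the source moves, toward the listener, so f' = f · v/(v − v_s).
f' = 1276 × 338/(338 − 87.9) = 1276 × 338/250.1 ≈ 1724 Hz.

1724 Hz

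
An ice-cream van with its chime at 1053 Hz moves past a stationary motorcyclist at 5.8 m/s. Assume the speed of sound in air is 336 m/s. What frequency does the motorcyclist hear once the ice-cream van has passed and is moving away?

1035 Hz

Receding: f₂ = f · v/(v + v_s) = 1053 × 336/341.8 ≈ 1035 Hz.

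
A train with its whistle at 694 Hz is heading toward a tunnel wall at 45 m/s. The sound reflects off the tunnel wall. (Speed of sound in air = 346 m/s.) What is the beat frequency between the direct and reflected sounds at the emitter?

208 Hz

The tunnel wall receives the sound from a moving source: f₁ = f₀ · v/(v − v_e) = 694 × 346/301 ≈ 798 Hz.
On the return leg the train is a moving observer: f₂ = f₁ · (v + v_e)/v = 798 × 391/346 ≈ 902 Hz.
Beat against the emitted tone: |f₂ − f₀| = 2v_e·f₀/(v − v_e) = 2 × 45 × 694/301 ≈ 208 Hz.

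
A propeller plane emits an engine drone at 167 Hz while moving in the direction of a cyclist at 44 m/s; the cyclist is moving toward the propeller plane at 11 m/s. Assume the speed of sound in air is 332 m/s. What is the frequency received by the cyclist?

Both move, so f' = f · (v + v_o)/(v − v_s).
f' = 167 × (332 + 11)/(332 − 44) = 167 × 343/288 ≈ 199 Hz.

199 Hz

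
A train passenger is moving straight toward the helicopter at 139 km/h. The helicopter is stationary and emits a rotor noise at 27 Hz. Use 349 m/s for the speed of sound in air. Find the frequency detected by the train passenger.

30.0 Hz

139 km/h = 38.61 m/s.
Only the observer moves, toward the source, so f' = f · (v + v_o)/v.
f' = 27 × (349 + 38.61)/349 = 27 × 387.61/349 ≈ 30.0 Hz.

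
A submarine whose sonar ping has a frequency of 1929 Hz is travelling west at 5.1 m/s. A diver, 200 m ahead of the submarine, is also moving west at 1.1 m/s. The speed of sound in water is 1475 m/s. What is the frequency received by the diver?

1934 Hz

The diver is ahead, so the submarine is moving toward it while the diver is moving away from the submarine.
General Doppler shift: f' = f · (v − v_o)/(v − v_s).
f' = 1929 × (1475 − 1.1)/(1475 − 5.1) = 1929 × 1473.9/1469.9 ≈ 1934 Hz.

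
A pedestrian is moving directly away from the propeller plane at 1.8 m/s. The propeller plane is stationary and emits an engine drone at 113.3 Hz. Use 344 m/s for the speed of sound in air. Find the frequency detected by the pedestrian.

Only the observer moves, away from the source, so f' = f · (v − v_o)/v.
f' = 113.3 × (344 − 1.8)/344 = 113.3 × 342.2/344 ≈ 113 Hz.

113 Hz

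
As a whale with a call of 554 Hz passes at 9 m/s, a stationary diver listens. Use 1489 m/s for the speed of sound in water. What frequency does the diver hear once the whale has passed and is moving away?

551 Hz

Receding: f₂ = f · v/(v + v_s) = 554 × 1489/1498 ≈ 551 Hz.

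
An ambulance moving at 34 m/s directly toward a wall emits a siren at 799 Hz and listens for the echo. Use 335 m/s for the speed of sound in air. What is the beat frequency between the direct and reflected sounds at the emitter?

181 Hz

The wall receives the sound from a moving source: f₁ = f₀ · v/(v − v_e) = 799 × 335/301 ≈ 889.3 Hz.
On the return leg the ambulance is a moving observer: f₂ = f₁ · (v + v_e)/v = 889.3 × 369/335 ≈ 979.5 Hz.
Equivalently f₂ = f₀ · (v + v_e)/(v − v_e).
Beat against the emitted tone: |f₂ − f₀| = 2v_e·f₀/(v − v_e) = 2 × 34 × 799/301 ≈ 181 Hz.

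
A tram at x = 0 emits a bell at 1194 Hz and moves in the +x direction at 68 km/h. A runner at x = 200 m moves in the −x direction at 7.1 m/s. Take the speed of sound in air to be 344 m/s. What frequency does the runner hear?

1289 Hz

68 km/h = 18.89 m/s.
The observer lies on the +x side, so the source is heading toward the observer and the observer is heading toward the source.
Both move, so f' = f · (v + v_o)/(v − v_s).
f' = 1194 × (344 + 7.1)/(344 − 18.89) = 1194 × 351.1/325.11 ≈ 1289 Hz.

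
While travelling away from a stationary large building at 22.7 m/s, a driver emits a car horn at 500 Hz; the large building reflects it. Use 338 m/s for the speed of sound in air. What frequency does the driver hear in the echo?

437 Hz

The large building receives the sound from a moving source: f₁ = f₀ · v/(v + v_e) = 500 × 338/360.7 ≈ 469 Hz.
On the return leg the driver is a moving observer: f₂ = f₁ · (v − v_e)/v = 469 × 315.3/338 ≈ 437 Hz.
Equivalently f₂ = f₀ · (v − v_e)/(v + v_e).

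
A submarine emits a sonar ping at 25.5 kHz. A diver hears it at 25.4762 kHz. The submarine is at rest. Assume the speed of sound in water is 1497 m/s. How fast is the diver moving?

f' < f, so the diver is receding.
f' = f · (v − v_o)/v ⇒ v_o = v · |f'/f − 1|.
v_o = 1497 × |25.4762/25.5 − 1| = 1497 × 0.0009333 ≈ 1.40 m/s.

1.40 m/s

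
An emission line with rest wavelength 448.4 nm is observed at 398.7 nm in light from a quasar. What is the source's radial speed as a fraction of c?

0.117

λ'/λ₀ = 0.8892 < 1 (blueshift), so the source is approaching.
λ'/λ₀ = √((1 − β)/(1 + β)) for an approaching source ⇒ β = (1 − r²)/(1 + r²) with r = λ'/λ₀.
β = (1 − 0.7906)/(1 + 0.7906) ≈ 0.117.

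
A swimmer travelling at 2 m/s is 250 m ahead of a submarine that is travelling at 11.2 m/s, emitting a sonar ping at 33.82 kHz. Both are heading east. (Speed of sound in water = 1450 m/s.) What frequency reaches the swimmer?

The swimmer is ahead, so the submarine is moving toward it while the swimmer is moving away from the submarine.
With source approaching and observer receding, f' = f · (v − v_o)/(v − v_s).
f' = 33.82 × (1450 − 2)/(1450 − 11.2) = 33.82 × 1448/1438.8 ≈ 34.0 kHz.

34.0 kHz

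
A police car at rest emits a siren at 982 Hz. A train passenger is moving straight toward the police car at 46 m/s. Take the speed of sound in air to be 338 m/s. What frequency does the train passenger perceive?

1116 Hz

Moving observer, stationary source: f' = f · (v + v_o)/v.
f' = 982 × (338 + 46)/338 = 982 × 384/338 ≈ 1116 Hz.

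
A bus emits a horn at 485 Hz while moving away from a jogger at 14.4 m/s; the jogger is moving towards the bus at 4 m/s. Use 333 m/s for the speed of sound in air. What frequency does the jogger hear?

470 Hz

With source receding and observer approaching, f' = f · (v + v_o)/(v + v_s).
f' = 485 × (333 + 4)/(333 + 14.4) = 485 × 337/347.4 ≈ 470 Hz.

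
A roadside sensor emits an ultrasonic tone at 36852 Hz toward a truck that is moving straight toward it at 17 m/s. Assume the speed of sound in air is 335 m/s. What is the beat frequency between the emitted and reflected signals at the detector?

3940 Hz

The truck first receives the wave as a moving observer: f₁ = f₀ · (v + u)/v = 36852 × (335 + 17)/335 ≈ 38722 Hz.
On reflection it acts as a source moving toward the stationary detector: f₂ = f₁ · v/(v − u) = 38722 × 335/318 ≈ 40792 Hz.
Beat frequency: |f₂ − f₀| = 2u·f₀/(v − u) = 2 × 17 × 36852/318 ≈ 3940 Hz.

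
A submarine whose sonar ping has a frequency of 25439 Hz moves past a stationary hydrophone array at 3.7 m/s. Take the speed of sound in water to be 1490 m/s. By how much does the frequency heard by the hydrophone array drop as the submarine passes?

Approaching: f₁ = f · v/(v − v_s) = 25439 × 1490/1486.3 ≈ 25502 Hz.
Receding: f₂ = f · v/(v + v_s) = 25439 × 1490/1493.7 ≈ 25376 Hz.
Drop: f₁ − f₂ = 2f·v·v_s/(v² − v_s²) = 2 × 25439 × 1490 × 3.7/(1490² − 3.7²) ≈ 126 Hz.

126 Hz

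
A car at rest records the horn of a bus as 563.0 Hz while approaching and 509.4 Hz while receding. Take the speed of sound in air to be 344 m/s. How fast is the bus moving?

f₁/f₂ = (v + v_s)/(v − v_s), so v_s = v · (f₁ − f₂)/(f₁ + f₂).
v_s = 344 × (563.0 − 509.4)/(563.0 + 509.4) = 344 × 53.6/1072.4 ≈ 17.2 m/s.

17.2 m/s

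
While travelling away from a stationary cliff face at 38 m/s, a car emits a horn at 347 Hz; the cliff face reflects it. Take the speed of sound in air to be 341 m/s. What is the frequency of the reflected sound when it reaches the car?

The cliff face receives the sound from a moving source: f₁ = f₀ · v/(v + v_e) = 347 × 341/379 ≈ 312 Hz.
On the return leg the car is a moving observer: f₂ = f₁ · (v − v_e)/v = 312 × 303/341 ≈ 277 Hz.

277 Hz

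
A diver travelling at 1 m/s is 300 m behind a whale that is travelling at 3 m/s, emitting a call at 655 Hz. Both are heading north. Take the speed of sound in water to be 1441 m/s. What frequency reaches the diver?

The diver is behind, so the whale is moving away from it while the diver is moving toward the whale.
With source receding and observer approaching, f' = f · (v + v_o)/(v + v_s).
f' = 655 × (1441 + 1)/(1441 + 3) = 655 × 1442/1444 ≈ 654 Hz.

654 Hz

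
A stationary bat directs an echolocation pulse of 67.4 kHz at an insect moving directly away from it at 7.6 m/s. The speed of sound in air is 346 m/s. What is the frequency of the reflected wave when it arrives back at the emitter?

64.5 kHz

The insect first receives the wave as a moving observer: f₁ = f₀ · (v − u)/v = 67.4 × (346 − 7.6)/346 ≈ 65.9 kHz.
On reflection it acts as a source moving away from the stationary detector: f₂ = f₁ · v/(v + u) = 65.9 × 346/353.6 ≈ 64.5 kHz.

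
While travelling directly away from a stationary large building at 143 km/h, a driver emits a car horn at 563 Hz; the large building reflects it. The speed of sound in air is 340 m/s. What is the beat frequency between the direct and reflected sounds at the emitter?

143 km/h = 39.72 m/s.
The large building receives the sound from a moving source: f₁ = f₀ · v/(v + v_e) = 563 × 340/379.72 ≈ 504.1 Hz.
On the return leg the driver is a moving observer: f₂ = f₁ · (v − v_e)/v = 504.1 × 300.28/340 ≈ 445.2 Hz.
Equivalently f₂ = f₀ · (v − v_e)/(v + v_e).
Beat against the emitted tone: |f₂ − f₀| = 2v_e·f₀/(v + v_e) = 2 × 39.72 × 563/379.72 ≈ 118 Hz.

118 Hz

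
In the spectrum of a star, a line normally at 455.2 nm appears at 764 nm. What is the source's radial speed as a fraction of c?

λ'/λ₀ = 1.6784 > 1 (redshift), so the source is receding.
λ'/λ₀ = √((1 + β)/(1 − β)) for a receding source ⇒ β = (r² − 1)/(r² + 1) with r = λ'/λ₀.
β = (2.8170 − 1)/(2.8170 + 1) ≈ 0.476.

0.476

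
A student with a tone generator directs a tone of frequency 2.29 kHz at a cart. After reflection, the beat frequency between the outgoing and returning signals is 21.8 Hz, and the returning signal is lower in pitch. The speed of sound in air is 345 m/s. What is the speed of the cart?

1.65 m/s

Double Doppler shift off a moving reflector: f₂ = f₀ · (v + u)/(v − u) (u > 0 toward emitter).
Returning signal is lower, so f₂ = f₀ − Δf = 2290 − 21.8 = 2268.2 Hz.
Rearranging, u = v · (f₂ − f₀)/(f₂ + f₀) = 345 × -21.8/4558.2 ≈ -1.65 m/s.
So the cart is moving at 1.65 m/s away from the emitter.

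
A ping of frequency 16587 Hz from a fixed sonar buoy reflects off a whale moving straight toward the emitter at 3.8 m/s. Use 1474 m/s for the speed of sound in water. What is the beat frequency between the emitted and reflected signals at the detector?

At the whale (a moving observer), f₁ = f₀ · (v + u)/v = 16587 × 1477.8/1474 ≈ 16629.8 Hz.
On reflection it acts as a source moving toward the stationary detector: f₂ = f₁ · v/(v − u) = 16629.8 × 1474/1470.2 ≈ 16672.7 Hz.
Equivalently f₂ = f₀ · (v + u)/(v − u).
Beat frequency: |f₂ − f₀| = 2u·f₀/(v − u) = 2 × 3.8 × 16587/1470.2 ≈ 86 Hz.

86 Hz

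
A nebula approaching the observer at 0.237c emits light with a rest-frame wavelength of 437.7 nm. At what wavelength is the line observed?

343.8 nm

Relativistic Doppler for wavelength: λ' = λ₀ · √((1 − β)/(1 + β)).
λ' = 437.7 × √(0.7630/1.2370) = 437.7 × 0.78538 ≈ 343.8 nm.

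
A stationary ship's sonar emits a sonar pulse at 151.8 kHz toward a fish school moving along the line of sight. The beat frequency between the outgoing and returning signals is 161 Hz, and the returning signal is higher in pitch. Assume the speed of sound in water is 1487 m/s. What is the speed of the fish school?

0.79 m/s

Double Doppler shift off a moving reflector: f₂ = f₀ · (v + u)/(v − u) (u > 0 toward emitter).
Returning signal is higher, so f₂ = f₀ + Δf = 151800 + 161 = 151961 Hz.
Rearranging, u = v · (f₂ − f₀)/(f₂ + f₀) = 1487 × 161/303761 ≈ 0.79 m/s.
So the fish school is moving at 0.79 m/s toward the emitter.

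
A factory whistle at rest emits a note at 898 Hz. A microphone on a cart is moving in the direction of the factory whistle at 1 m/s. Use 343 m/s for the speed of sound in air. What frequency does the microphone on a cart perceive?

901 Hz

Only the observer moves, toward the source, so f' = f · (v + v_o)/v.
f' = 898 × (343 + 1)/343 = 898 × 344/343 ≈ 901 Hz.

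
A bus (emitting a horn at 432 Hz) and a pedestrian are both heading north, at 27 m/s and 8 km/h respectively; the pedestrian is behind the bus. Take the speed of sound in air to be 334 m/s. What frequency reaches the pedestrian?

402 Hz

8 km/h = 2.222 m/s.
The pedestrian is behind, so the bus is moving away from it while the pedestrian is moving toward the bus.
Both move, so f' = f · (v + v_o)/(v + v_s).
f' = 432 × (334 + 2.222)/(334 + 27) = 432 × 336.22/361 ≈ 402 Hz.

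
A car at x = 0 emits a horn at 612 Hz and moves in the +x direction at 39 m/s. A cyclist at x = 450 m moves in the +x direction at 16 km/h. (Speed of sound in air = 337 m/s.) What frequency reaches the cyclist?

16 km/h = 4.444 m/s.
The observer lies on the +x side, so the source is heading toward the observer and the observer is heading away from the source.
General Doppler shift: f' = f · (v − v_o)/(v − v_s).
f' = 612 × (337 − 4.444)/(337 − 39) = 612 × 332.56/298 ≈ 683 Hz.

683 Hz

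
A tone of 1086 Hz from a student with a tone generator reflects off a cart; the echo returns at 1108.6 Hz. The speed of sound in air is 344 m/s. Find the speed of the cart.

Double Doppler shift off a moving reflector: f₂ = f₀ · (v + u)/(v − u) (u > 0 toward emitter).
Rearranging, u = v · (f₂ − f₀)/(f₂ + f₀) = 344 × 22.6/2194.6 ≈ 3.5 m/s.
So the cart is moving at 3.5 m/s toward the emitter.

3.5 m/s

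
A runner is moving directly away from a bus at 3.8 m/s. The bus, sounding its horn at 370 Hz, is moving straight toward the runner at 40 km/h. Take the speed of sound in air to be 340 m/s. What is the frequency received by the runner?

40 km/h = 11.11 m/s.
With source approaching and observer receding, f' = f · (v − v_o)/(v − v_s).
f' = 370 × (340 − 3.8)/(340 − 11.11) = 370 × 336.2/328.89 ≈ 378 Hz.

378 Hz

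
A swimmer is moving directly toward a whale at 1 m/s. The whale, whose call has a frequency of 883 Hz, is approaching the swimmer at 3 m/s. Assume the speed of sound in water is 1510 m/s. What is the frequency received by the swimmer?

Both move, so f' = f · (v + v_o)/(v − v_s).
f' = 883 × (1510 + 1)/(1510 − 3) = 883 × 1511/1507 ≈ 885 Hz.

885 Hz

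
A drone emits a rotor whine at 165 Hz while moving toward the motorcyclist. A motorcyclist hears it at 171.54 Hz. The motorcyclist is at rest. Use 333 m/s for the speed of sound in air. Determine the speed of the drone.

12.7 m/s

f' = f · v/(v − v_s) ⇒ v_s = v · |1 − f/f'|.
v_s = 333 × |1 − 165/171.54| = 333 × 0.03813 ≈ 12.7 m/s.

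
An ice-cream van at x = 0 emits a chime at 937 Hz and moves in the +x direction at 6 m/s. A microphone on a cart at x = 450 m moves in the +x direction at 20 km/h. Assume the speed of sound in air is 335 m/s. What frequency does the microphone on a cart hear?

938 Hz

20 km/h = 5.556 m/s.
The observer lies on the +x side, so the source is heading toward the observer and the observer is heading away from the source.
Both move, so f' = f · (v − v_o)/(v − v_s).
f' = 937 × (335 − 5.556)/(335 − 6) = 937 × 329.44/329 ≈ 938 Hz.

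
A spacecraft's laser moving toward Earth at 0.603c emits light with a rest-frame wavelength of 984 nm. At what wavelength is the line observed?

489.7 nm

Relativistic Doppler for wavelength: λ' = λ₀ · √((1 − β)/(1 + β)).
λ' = 984 × √(0.3970/1.6030) = 984 × 0.49766 ≈ 489.7 nm.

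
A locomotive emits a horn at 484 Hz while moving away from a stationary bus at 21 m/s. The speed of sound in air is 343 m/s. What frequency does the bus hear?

Moving source, stationary observer: f' = f · v/(v + v_s) since the source is receding.
f' = 484 × 343/(343 + 21) = 484 × 343/364 ≈ 456 Hz.

456 Hz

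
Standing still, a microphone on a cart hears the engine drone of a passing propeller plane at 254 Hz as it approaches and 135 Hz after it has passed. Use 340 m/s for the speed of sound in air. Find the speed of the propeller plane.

f₁/f₂ = (v + v_s)/(v − v_s), so v_s = v · (f₁ − f₂)/(f₁ + f₂).
v_s = 340 × (254 − 135)/(254 + 135) = 340 × 119/389 ≈ 104 m/s.

104 m/s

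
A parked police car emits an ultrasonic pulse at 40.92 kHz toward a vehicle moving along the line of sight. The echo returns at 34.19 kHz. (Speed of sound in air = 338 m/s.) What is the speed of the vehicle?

30 m/s

Double Doppler shift off a moving reflector: f₂ = f₀ · (v + u)/(v − u) (u > 0 toward emitter).
Rearranging, u = v · (f₂ − f₀)/(f₂ + f₀) = 338 × -6.73/75.11 ≈ -30 m/s.
So the vehicle is moving at 30 m/s away from the emitter.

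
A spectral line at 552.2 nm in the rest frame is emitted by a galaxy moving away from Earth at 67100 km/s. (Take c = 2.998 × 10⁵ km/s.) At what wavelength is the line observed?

693.4 nm

β = v/c = 67100/299800 = 0.2238.
Relativistic Doppler for wavelength: λ' = λ₀ · √((1 + β)/(1 − β)).
λ' = 552.2 × √(1.2238/0.7762) = 552.2 × 1.25567 ≈ 693.4 nm.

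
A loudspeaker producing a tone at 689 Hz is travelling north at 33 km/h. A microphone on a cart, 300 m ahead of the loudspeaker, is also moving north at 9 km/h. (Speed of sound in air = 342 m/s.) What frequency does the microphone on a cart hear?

33 km/h = 9.167 m/s; 9 km/h = 2.5 m/s.
The microphone on a cart is ahead, so the loudspeaker is moving toward it while the microphone on a cart is moving away from the loudspeaker.
General Doppler shift: f' = f · (v − v_o)/(v − v_s).
f' = 689 × (342 − 2.5)/(342 − 9.167) = 689 × 339.5/332.83 ≈ 703 Hz.

703 Hz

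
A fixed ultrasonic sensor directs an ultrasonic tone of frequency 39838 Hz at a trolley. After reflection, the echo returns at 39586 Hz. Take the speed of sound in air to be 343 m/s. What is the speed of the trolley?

Double Doppler shift off a moving reflector: f₂ = f₀ · (v + u)/(v − u) (u > 0 toward emitter).
Rearranging, u = v · (f₂ − f₀)/(f₂ + f₀) = 343 × -252/79424 ≈ -1.09 m/s.
So the trolley is moving at 1.09 m/s away from the emitter.

1.09 m/s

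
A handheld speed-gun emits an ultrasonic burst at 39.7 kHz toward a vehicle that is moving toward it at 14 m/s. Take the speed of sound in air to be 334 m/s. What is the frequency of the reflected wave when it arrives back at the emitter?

The vehicle first receives the wave as a moving observer: f₁ = f₀ · (v + u)/v = 39.7 × (334 + 14)/334 ≈ 41.4 kHz.
The reflection then acts as a moving source: f₂ = f₁ · v/(v − u) ≈ 43.2 kHz.

43.2 kHz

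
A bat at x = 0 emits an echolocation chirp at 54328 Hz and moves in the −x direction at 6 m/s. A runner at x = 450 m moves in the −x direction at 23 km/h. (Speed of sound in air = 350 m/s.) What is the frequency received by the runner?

23 km/h = 6.389 m/s.
The observer lies on the +x side, so the source is heading away from the observer and the observer is heading toward the source.
Both move, so f' = f · (v + v_o)/(v + v_s).
f' = 54328 × (350 + 6.389)/(350 + 6) = 54328 × 356.39/356 ≈ 54387 Hz.

54387 Hz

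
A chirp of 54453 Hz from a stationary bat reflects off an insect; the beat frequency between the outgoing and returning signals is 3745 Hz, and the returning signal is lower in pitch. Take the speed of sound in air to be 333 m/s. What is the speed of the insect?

Double Doppler shift off a moving reflector: f₂ = f₀ · (v + u)/(v − u) (u > 0 toward emitter).
Returning signal is lower, so f₂ = f₀ − Δf = 54453 − 3745 = 50708 Hz.
Rearranging, u = v · (f₂ − f₀)/(f₂ + f₀) = 333 × -3745/105161 ≈ -11.9 m/s.
So the insect is moving at 11.9 m/s away from the emitter.

11.9 m/s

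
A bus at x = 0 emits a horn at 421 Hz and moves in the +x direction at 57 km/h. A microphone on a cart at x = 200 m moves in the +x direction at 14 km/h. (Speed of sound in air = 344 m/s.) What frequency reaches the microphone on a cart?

436 Hz

57 km/h = 15.83 m/s; 14 km/h = 3.889 m/s.
The observer lies on the +x side, so the source is heading toward the observer and the observer is heading away from the source.
With source approaching and observer receding, f' = f · (v − v_o)/(v − v_s).
f' = 421 × (344 − 3.889)/(344 − 15.83) = 421 × 340.11/328.17 ≈ 436 Hz.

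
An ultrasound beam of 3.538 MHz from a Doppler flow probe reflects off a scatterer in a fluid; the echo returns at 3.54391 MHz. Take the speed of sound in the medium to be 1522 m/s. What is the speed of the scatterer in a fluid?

Double Doppler shift off a moving reflector: f₂ = f₀ · (v + u)/(v − u) (u > 0 toward emitter).
Rearranging, u = v · (f₂ − f₀)/(f₂ + f₀) = 1522 × 0.00591/7.08191 ≈ 1.27 m/s.
So the scatterer in a fluid is moving at 1.27 m/s toward the emitter.

1.27 m/s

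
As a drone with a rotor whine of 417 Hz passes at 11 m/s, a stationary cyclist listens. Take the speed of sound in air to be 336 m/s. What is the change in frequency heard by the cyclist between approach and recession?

Approaching: f₁ = f · v/(v − v_s) = 417 × 336/325 ≈ 431.1 Hz.
Receding: f₂ = f · v/(v + v_s) = 417 × 336/347 ≈ 403.8 Hz.
Drop: f₁ − f₂ = 2f·v·v_s/(v² − v_s²) = 2 × 417 × 336 × 11/(336² − 11²) ≈ 27.3 Hz.

27.3 Hz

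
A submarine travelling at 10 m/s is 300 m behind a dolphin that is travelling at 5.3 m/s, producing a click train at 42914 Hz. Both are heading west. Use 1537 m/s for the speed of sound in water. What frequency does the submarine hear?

43045 Hz

The submarine is behind, so the dolphin is moving away from it while the submarine is moving toward the dolphin.
With source receding and observer approaching, f' = f · (v + v_o)/(v + v_s).
f' = 42914 × (1537 + 10)/(1537 + 5.3) = 42914 × 1547/1542.3 ≈ 43045 Hz.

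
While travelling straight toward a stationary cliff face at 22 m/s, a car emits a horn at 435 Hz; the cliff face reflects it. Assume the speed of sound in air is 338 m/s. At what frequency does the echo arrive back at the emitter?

496 Hz

The cliff face receives the sound from a moving source: f₁ = f₀ · v/(v − v_e) = 435 × 338/316 ≈ 465 Hz.
On the return leg the car is a moving observer: f₂ = f₁ · (v + v_e)/v = 465 × 360/338 ≈ 496 Hz.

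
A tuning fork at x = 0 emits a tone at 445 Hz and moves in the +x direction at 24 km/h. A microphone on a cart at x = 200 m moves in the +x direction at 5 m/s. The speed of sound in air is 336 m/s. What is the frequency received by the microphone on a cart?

24 km/h = 6.667 m/s.
The observer lies on the +x side, so the source is heading toward the observer and the observer is heading away from the source.
General Doppler shift: f' = f · (v − v_o)/(v − v_s).
f' = 445 × (336 − 5)/(336 − 6.667) = 445 × 331/329.33 ≈ 447 Hz.

447 Hz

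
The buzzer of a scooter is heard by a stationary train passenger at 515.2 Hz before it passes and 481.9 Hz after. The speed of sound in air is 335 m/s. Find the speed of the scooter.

11.2 m/s

f₁/f₂ = (v + v_s)/(v − v_s), so v_s = v · (f₁ − f₂)/(f₁ + f₂).
v_s = 335 × (515.2 − 481.9)/(515.2 + 481.9) = 335 × 33.3/997.1 ≈ 11.2 m/s.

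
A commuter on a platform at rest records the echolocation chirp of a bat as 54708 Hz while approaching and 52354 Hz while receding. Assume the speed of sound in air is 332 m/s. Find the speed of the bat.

7.3 m/s

f₁/f₂ = (v + v_s)/(v − v_s), so v_s = v · (f₁ − f₂)/(f₁ + f₂).
v_s = 332 × (54708 − 52354)/(54708 + 52354) = 332 × 2354/107062 ≈ 7.3 m/s.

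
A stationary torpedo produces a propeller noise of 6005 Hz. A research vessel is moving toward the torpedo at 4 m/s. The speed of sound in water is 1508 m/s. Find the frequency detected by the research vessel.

6021 Hz

Moving observer, stationary source: f' = f · (v + v_o)/v.
f' = 6005 × (1508 + 4)/1508 = 6005 × 1512/1508 ≈ 6021 Hz.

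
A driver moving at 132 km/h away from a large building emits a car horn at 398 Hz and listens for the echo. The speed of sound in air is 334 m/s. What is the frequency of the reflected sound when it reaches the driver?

132 km/h = 36.67 m/s.
The large building receives the sound from a moving source: f₁ = f₀ · v/(v + v_e) = 398 × 334/370.67 ≈ 359 Hz.
On the return leg the driver is a moving observer: f₂ = f₁ · (v − v_e)/v = 359 × 297.33/334 ≈ 319 Hz.
Equivalently f₂ = f₀ · (v − v_e)/(v + v_e).

319 Hz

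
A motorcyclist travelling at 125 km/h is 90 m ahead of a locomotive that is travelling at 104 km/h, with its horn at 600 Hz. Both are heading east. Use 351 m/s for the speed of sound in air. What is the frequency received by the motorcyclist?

104 km/h = 28.89 m/s; 125 km/h = 34.72 m/s.
The motorcyclist is ahead, so the locomotive is moving toward it while the motorcyclist is moving away from the locomotive.
Both move, so f' = f · (v − v_o)/(v − v_s).
f' = 600 × (351 − 34.72)/(351 − 28.89) = 600 × 316.28/322.11 ≈ 589 Hz.

589 Hz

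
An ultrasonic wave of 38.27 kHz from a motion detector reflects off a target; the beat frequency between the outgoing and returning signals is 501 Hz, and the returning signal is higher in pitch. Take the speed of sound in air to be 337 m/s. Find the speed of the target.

2.19 m/s

Double Doppler shift off a moving reflector: f₂ = f₀ · (v + u)/(v − u) (u > 0 toward emitter).
Returning signal is higher, so f₂ = f₀ + Δf = 38270 + 501 = 38771 Hz.
Rearranging, u = v · (f₂ − f₀)/(f₂ + f₀) = 337 × 501/77041 ≈ 2.19 m/s.
So the target is moving at 2.19 m/s toward the emitter.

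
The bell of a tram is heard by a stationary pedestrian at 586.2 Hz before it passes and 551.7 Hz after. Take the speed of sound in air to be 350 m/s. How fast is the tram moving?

f₁/f₂ = (v + v_s)/(v − v_s), so v_s = v · (f₁ − f₂)/(f₁ + f₂).
v_s = 350 × (586.2 − 551.7)/(586.2 + 551.7) = 350 × 34.5/1137.9 ≈ 10.6 m/s.

10.6 m/s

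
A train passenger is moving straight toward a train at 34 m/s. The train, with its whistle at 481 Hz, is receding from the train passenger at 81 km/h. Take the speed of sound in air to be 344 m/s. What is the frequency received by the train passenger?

496 Hz

81 km/h = 22.5 m/s.
General Doppler shift: f' = f · (v + v_o)/(v + v_s).
f' = 481 × (344 + 34)/(344 + 22.5) = 481 × 378/366.5 ≈ 496 Hz.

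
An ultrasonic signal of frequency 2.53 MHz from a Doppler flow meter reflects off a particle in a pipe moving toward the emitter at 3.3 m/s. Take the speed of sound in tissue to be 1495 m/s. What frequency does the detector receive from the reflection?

2.541 MHz

The particle in a pipe first receives the wave as a moving observer: f₁ = f₀ · (v + u)/v = 2.53 × (1495 + 3.3)/1495 ≈ 2.536 MHz.
The reflection then acts as a moving source: f₂ = f₁ · v/(v − u) ≈ 2.541 MHz.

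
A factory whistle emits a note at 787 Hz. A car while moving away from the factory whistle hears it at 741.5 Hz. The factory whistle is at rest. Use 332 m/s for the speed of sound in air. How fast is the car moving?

f' = f · (v − v_o)/v ⇒ v_o = v · |f'/f − 1|.
v_o = 332 × |741.5/787 − 1| = 332 × 0.05781 ≈ 19.2 m/s.

19.2 m/s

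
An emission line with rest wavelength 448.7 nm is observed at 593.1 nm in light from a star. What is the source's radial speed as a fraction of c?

0.272

λ'/λ₀ = 1.3218 > 1 (redshift), so the source is receding.
λ'/λ₀ = √((1 + β)/(1 − β)) for a receding source ⇒ β = (r² − 1)/(r² + 1) with r = λ'/λ₀.
β = (1.7472 − 1)/(1.7472 + 1) ≈ 0.272.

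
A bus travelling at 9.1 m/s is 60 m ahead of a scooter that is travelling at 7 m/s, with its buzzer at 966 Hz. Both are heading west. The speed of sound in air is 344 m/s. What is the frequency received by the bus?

960 Hz

The bus is ahead, so the scooter is moving toward it while the bus is moving away from the scooter.
General Doppler shift: f' = f · (v − v_o)/(v − v_s).
f' = 966 × (344 − 9.1)/(344 − 7) = 966 × 334.9/337 ≈ 960 Hz.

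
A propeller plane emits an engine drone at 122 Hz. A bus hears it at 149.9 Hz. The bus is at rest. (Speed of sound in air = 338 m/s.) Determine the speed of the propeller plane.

63 m/s

f' > f, so the propeller plane is approaching.
f' = f · v/(v − v_s) ⇒ v_s = v · |1 − f/f'|.
v_s = 338 × |1 − 122/149.9| = 338 × 0.1861 ≈ 63 m/s.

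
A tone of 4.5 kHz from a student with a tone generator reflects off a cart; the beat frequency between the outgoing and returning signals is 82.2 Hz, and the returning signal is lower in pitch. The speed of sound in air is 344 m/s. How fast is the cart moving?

Double Doppler shift off a moving reflector: f₂ = f₀ · (v + u)/(v − u) (u > 0 toward emitter).
Returning signal is lower, so f₂ = f₀ − Δf = 4500 − 82.2 = 4417.8 Hz.
Rearranging, u = v · (f₂ − f₀)/(f₂ + f₀) = 344 × -82.2/8917.8 ≈ -3.2 m/s.
So the cart is moving at 3.2 m/s away from the emitter.

3.2 m/s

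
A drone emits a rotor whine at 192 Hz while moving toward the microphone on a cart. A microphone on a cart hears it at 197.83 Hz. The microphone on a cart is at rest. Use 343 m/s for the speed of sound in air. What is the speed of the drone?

f' = f · v/(v − v_s) ⇒ v_s = v · |1 − f/f'|.
v_s = 343 × |1 − 192/197.83| = 343 × 0.02947 ≈ 10.1 m/s.

10.1 m/s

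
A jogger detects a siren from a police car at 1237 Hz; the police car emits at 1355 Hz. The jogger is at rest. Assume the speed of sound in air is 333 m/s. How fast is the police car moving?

f' < f, so the police car is receding.
f' = f · v/(v + v_s) ⇒ v_s = v · |1 − f/f'|.
v_s = 333 × |1 − 1355/1237| = 333 × 0.09539 ≈ 32 m/s.

32 m/s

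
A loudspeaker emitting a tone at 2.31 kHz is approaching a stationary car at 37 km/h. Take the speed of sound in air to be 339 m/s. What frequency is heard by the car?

2.38 kHz

37 km/h = 10.28 m/s.
Only the source moves, toward the listener, so f' = f · v/(v − v_s).
f' = 2.31 × 339/(339 − 10.28) = 2.31 × 339/328.7 ≈ 2.38 kHz.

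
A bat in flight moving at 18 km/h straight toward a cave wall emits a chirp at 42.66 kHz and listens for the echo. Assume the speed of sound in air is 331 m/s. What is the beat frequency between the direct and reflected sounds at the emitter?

18 km/h = 5 m/s.
The cave wall receives the sound from a moving source: f₁ = f₀ · v/(v − v_e) = 42.66 × 331/326 ≈ 43.314 kHz.
On the return leg the bat in flight is a moving observer: f₂ = f₁ · (v + v_e)/v = 43.314 × 336/331 ≈ 43.969 kHz.
Beat against the emitted tone (with f₀ = 42660 Hz): |f₂ − f₀| = 2v_e·f₀/(v − v_e) = 2 × 5 × 42660/326 ≈ 1309 Hz.

1309 Hz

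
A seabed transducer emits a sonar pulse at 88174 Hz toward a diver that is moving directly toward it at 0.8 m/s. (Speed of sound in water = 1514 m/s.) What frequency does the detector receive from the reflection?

88267 Hz

At the diver (a moving observer), f₁ = f₀ · (v + u)/v = 88174 × 1514.8/1514 ≈ 88221 Hz.
The reflection then acts as a moving source: f₂ = f₁ · v/(v − u) ≈ 88267 Hz.
Equivalently f₂ = f₀ · (v + u)/(v − u).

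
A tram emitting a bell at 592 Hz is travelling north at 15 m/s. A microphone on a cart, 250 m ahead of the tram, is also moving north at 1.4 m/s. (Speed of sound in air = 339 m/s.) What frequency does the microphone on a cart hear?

The microphone on a cart is ahead, so the tram is moving toward it while the microphone on a cart is moving away from the tram.
With source approaching and observer receding, f' = f · (v − v_o)/(v − v_s).
f' = 592 × (339 − 1.4)/(339 − 15) = 592 × 337.6/324 ≈ 617 Hz.

617 Hz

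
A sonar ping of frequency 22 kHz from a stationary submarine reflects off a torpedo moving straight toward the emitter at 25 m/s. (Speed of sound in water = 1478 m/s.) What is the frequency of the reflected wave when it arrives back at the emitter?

At the torpedo (a moving observer), f₁ = f₀ · (v + u)/v = 22 × 1503/1478 ≈ 22.4 kHz.
On reflection it acts as a source moving toward the stationary detector: f₂ = f₁ · v/(v − u) = 22.4 × 1478/1453 ≈ 22.8 kHz.

22.8 kHz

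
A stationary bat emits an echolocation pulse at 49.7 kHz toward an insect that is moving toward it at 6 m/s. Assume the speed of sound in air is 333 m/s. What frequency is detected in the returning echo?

The insect first receives the wave as a moving observer: f₁ = f₀ · (v + u)/v = 49.7 × (333 + 6)/333 ≈ 50.6 kHz.
The reflection then acts as a moving source: f₂ = f₁ · v/(v − u) ≈ 51.5 kHz.
Equivalently f₂ = f₀ · (v + u)/(v − u).

51.5 kHz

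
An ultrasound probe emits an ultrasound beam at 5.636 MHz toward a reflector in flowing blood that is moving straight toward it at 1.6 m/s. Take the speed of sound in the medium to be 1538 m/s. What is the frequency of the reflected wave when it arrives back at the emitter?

5.648 MHz

At the reflector in flowing blood (a moving observer), f₁ = f₀ · (v + u)/v = 5.636 × 1539.6/1538 ≈ 5.642 MHz.
The reflection then acts as a moving source: f₂ = f₁ · v/(v − u) ≈ 5.648 MHz.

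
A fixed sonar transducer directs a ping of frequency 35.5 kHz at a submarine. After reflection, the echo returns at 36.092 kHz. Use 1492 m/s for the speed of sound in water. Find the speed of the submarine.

12.3 m/s

Double Doppler shift off a moving reflector: f₂ = f₀ · (v + u)/(v − u) (u > 0 toward emitter).
Rearranging, u = v · (f₂ − f₀)/(f₂ + f₀) = 1492 × 0.592/71.592 ≈ 12.3 m/s.
So the submarine is moving at 12.3 m/s toward the emitter.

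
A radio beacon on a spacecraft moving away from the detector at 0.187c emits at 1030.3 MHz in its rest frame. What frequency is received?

852.7 MHz

Relativistic Doppler for frequency: f' = f₀ · √((1 − β)/(1 + β)).
f' = 1030.3 × √(0.8130/1.1870) = 1030.3 × 0.82760 ≈ 852.7 MHz.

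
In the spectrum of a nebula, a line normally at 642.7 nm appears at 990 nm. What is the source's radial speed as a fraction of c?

0.407

λ'/λ₀ = 1.5404 > 1 (redshift), so the source is receding.
λ'/λ₀ = √((1 + β)/(1 − β)) for a receding source ⇒ β = (r² − 1)/(r² + 1) with r = λ'/λ₀.
β = (2.3728 − 1)/(2.3728 + 1) ≈ 0.407.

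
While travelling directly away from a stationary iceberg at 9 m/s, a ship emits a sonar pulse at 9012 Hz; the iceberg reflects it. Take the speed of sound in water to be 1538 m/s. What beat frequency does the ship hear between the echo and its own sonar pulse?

The iceberg receives the sound from a moving source: f₁ = f₀ · v/(v + v_e) = 9012 × 1538/1547 ≈ 8959.6 Hz.
On the return leg the ship is a moving observer: f₂ = f₁ · (v − v_e)/v = 8959.6 × 1529/1538 ≈ 8907.1 Hz.
Equivalently f₂ = f₀ · (v − v_e)/(v + v_e).
Beat against the emitted tone: |f₂ − f₀| = 2v_e·f₀/(v + v_e) = 2 × 9 × 9012/1547 ≈ 105 Hz.

105 Hz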